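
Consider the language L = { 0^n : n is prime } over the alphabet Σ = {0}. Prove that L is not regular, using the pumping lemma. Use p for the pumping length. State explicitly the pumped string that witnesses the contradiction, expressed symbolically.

Toward a contradiction, assume L is regular with pumping length p.
Let q be a prime with q ≥ p+2 (infinitely many primes exist), and take w = 0^q ∈ L with |w| = q ≥ p.
The pumping lemma gives a decomposition w = xyz where |xy| ≤ p and y is nonempty.
Then y = 0^k for some k with 1 ≤ k ≤ p.
Since 1 ≤ k ≤ p, |xz| = q-k. Pump with i = q+1: |xy^{q+1}z| = (q-k)+(q+1)k = q+qk = q(1+k), which is composite (both factors ≥ 2). So xy^{q+1}z = 0^{q(1+k)} ∉ L.
Contradiction. Therefore L is not regular.

0^{q(1+k)}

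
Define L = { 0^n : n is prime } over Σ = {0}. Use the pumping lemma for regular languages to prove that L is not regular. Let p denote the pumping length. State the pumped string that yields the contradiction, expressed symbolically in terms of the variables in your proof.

0^{q(1+k)}

Toward a contradiction, assume L is regular with pumping length p.
Let q be a prime with q ≥ p+2 (infinitely many primes exist), and take w = 0^q ∈ L with |w| = q ≥ p.
By the pumping lemma, w = xyz with |xy| ≤ p and |y| > 0.
Then y = 0^k for some k with 1 ≤ k ≤ p.
Since 1 ≤ k ≤ p, |xz| = q-k. Pump with i = q+1: |xy^{q+1}z| = (q-k)+(q+1)k = q+qk = q(1+k), which is composite (both factors ≥ 2). So xy^{q+1}z = 0^{q(1+k)} ∉ L.
Contradiction. Therefore L is not regular.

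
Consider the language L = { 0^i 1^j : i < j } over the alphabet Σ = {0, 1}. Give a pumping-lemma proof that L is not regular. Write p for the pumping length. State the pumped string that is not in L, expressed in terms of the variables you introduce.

0^{p+k} 1^{p+1}

Toward a contradiction, assume L is regular with pumping length p.
Choose w = 0^p 1^{p+1} ∈ L, with |w| = 2p+1 ≥ p.
Write w = xyz as guaranteed by the lemma, with |xy| ≤ p and |y| ≥ 1.
Because |xy| ≤ p and w begins with p copies of 0, we have y = 0^k with 1 ≤ k ≤ p.
Consider xy^2z = 0^{p+k} 1^{p+1}. Since k ≥ 1, the 0-count p+k is at least p+1, so i < j fails; thus xy^2z ∉ L.
This contradicts the pumping lemma, so L is not regular.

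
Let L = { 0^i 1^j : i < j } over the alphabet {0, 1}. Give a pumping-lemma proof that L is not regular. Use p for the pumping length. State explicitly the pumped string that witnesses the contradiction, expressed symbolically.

Assume L is regular. Let p be the pumping length given by the pumping lemma.
Choose w = 0^p 1^{p+1} ∈ L, with |w| = 2p+1 ≥ p.
The pumping lemma gives a decomposition w = xyz where |xy| ≤ p and y is nonempty.
The first p characters of w are 0's, so xy (and hence y) consists only of 0's. Write y = 0^k, 1 ≤ k ≤ p.
Consider xy^2z = 0^{p+k} 1^{p+1}. Since k ≥ 1, the 0-count p+k is at least p+1, so i < j fails; thus xy^2z ∉ L.
This is a contradiction; hence L is not regular.

0^{p+k} 1^{p+1}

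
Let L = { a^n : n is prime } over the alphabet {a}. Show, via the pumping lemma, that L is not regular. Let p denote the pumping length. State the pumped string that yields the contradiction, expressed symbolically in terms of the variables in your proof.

Suppose for contradiction that L is regular, and let p be the pumping length.
Let q be a prime with q ≥ p+2 (infinitely many primes exist), and take w = a^q ∈ L with |w| = q ≥ p.
The pumping lemma gives a decomposition w = xyz where |xy| ≤ p and |y| > 0.
Then y = a^k for some k with 1 ≤ k ≤ p.
Since 1 ≤ k ≤ p, |xz| = q-k. Pump with i = q+1: |xy^{q+1}z| = (q-k)+(q+1)k = q+qk = q(1+k), which is composite (both factors ≥ 2). So xy^{q+1}z = a^{q(1+k)} ∉ L.
This contradicts the pumping lemma, so L is not regular.

a^{q(1+k)}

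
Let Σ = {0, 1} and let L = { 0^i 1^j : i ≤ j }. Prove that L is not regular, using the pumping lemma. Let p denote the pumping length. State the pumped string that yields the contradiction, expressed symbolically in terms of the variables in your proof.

Toward a contradiction, assume L is regular with pumping length p.
Choose w = 0^p 1^p ∈ L, with |w| = 2p ≥ p.
Write w = xyz as guaranteed by the lemma, with |xy| ≤ p and y is nonempty.
Because |xy| ≤ p and w begins with p copies of 0, we have y = 0^k with 1 ≤ k ≤ p.
Consider xy^2z = 0^{p+k} 1^p. Since k ≥ 1, the 0-count p+k exceeds the 1-count p, so i ≤ j fails; thus xy^2z ∉ L.
This is a contradiction; hence L is not regular.

0^{p+k} 1^p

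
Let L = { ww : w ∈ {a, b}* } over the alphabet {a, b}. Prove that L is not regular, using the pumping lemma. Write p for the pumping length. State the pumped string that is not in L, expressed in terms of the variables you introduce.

a^{p+k} b^p a^p b^p

Assume L is regular; let p be its pumping constant.
Take w = a^p b^p a^p b^p = uu where u = a^pb^p; then w ∈ L and |w| = 4p ≥ p.
Write w = xyz as guaranteed by the lemma, with |xy| ≤ p and y is nonempty.
Because |xy| ≤ p and w begins with p copies of a, we have y = a^k with 1 ≤ k ≤ p.
Pump with i = 2: xy^2z = a^{p+k} b^p a^p b^p, of length 4p+k. Suppose this equals vv. The string starts with a and ends with b, so v does too; thus the boundary between the two copies of v is a b→a transition. There is exactly one such transition, at position 2p+k, so |v| = 2p+k and |vv| = 4p+2k ≠ 4p+k since k ≥ 1. So xy^2z ∉ L.
This is a contradiction; hence L is not regular.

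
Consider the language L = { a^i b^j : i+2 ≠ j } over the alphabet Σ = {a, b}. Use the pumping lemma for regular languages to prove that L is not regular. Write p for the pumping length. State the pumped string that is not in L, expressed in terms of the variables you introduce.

a^{p+p!} b^{p+p!+2}

Assume L is regular; let p be its pumping constant.
Choose w = a^p b^{p+p!+2}. Since p ≠ (p+p!+2)-2 = p+p!, w ∈ L; and |w| ≥ p.
The pumping lemma gives a decomposition w = xyz where |xy| ≤ p and |y| > 0.
Since the first p symbols of w are all a's and |xy| ≤ p, y lies entirely in the leading a-block: y = a^k for some k with 1 ≤ k ≤ p.
Since 1 ≤ k ≤ p, k divides p!; set t = 1 + p!/k. Then xy^t z has p + (p!/k)·k = p + p! copies of a. Now the a-count is p+p! and (b-count)-2 = (p+p!+2)-2 = p+p!, so i+2 ≠ j fails. So xy^t z = a^{p+p!} b^{p+p!+2} ∉ L.
This is a contradiction; hence L is not regular.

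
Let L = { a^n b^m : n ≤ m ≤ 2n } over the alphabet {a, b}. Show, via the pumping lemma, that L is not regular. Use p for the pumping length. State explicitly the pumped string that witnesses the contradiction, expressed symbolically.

a^{p+k} b^p

Assume L is regular; let p be its pumping constant.
Take w = a^p b^p ∈ L (since p ≤ p ≤ 2p), with |w| = 2p ≥ p.
By the pumping lemma, w = xyz with |xy| ≤ p and |y| ≥ 1.
Because |xy| ≤ p and w begins with p copies of a, we have y = a^k with 1 ≤ k ≤ p.
Pump with i = 2: xy^2z = a^{p+k} b^p. Now n = p+k > p = m, so the condition n ≤ m fails. Thus xy^2z ∉ L.
Contradiction. Therefore L is not regular.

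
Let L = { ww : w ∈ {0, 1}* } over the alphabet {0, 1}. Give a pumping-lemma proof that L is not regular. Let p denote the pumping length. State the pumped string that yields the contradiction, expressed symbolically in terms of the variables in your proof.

Assume L is regular. Let p be the pumping length given by the pumping lemma.
Take w = 0^p 1^p 0^p 1^p = uu where u = 0^p1^p; then w ∈ L and |w| = 4p ≥ p.
By the pumping lemma, w = xyz with |xy| ≤ p and y is nonempty.
The first p characters of w are 0's, so xy (and hence y) consists only of 0's. Write y = 0^k, 1 ≤ k ≤ p.
Pump with i = 2: xy^2z = 0^{p+k} 1^p 0^p 1^p, of length 4p+k. Suppose this equals vv. The string starts with 0 and ends with 1, so v does too; thus the boundary between the two copies of v is a 1→0 transition. There is exactly one such transition, at position 2p+k, so |v| = 2p+k and |vv| = 4p+2k ≠ 4p+k since k ≥ 1. So xy^2z ∉ L.
This is a contradiction; hence L is not regular.

0^{p+k} 1^p 0^p 1^p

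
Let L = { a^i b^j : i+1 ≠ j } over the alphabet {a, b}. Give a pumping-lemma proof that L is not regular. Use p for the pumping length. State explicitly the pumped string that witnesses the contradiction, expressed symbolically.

Toward a contradiction, assume L is regular with pumping length p.
Choose w = a^p b^{p+p!+1}. Since p ≠ (p+p!+1)-1 = p+p!, w ∈ L; and |w| ≥ p.
The pumping lemma gives a decomposition w = xyz where |xy| ≤ p and y is nonempty.
Since the first p symbols of w are all a's and |xy| ≤ p, y lies entirely in the leading a-block: y = a^k for some k with 1 ≤ k ≤ p.
Since 1 ≤ k ≤ p, k divides p!; set t = 1 + p!/k. Then xy^t z has p + (p!/k)·k = p + p! copies of a. Now the a-count is p+p! and (b-count)-1 = (p+p!+1)-1 = p+p!, so i+1 ≠ j fails. So xy^t z = a^{p+p!} b^{p+p!+1} ∉ L.
This is a contradiction; hence L is not regular.

a^{p+p!} b^{p+p!+1}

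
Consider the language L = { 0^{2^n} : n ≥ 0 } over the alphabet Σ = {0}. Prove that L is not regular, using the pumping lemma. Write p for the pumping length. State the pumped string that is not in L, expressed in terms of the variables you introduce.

0^{2^p+k}

Assume L is regular. Let p be the pumping length given by the pumping lemma.
Take w = 0^{2^p} ∈ L with |w| = 2^p ≥ p.
By the pumping lemma, w = xyz with |xy| ≤ p and |y| ≥ 1.
Then y = 0^k for some k with 1 ≤ k ≤ p.
Pump with i = 2: xy^2z = 0^{2^p+k}. Since 1 ≤ k ≤ p < 2^p, we have 2^p < 2^p+k < 2^{p+1}, so 2^p+k is not a power of 2. So xy^2z ∉ L.
Contradiction. Therefore L is not regular.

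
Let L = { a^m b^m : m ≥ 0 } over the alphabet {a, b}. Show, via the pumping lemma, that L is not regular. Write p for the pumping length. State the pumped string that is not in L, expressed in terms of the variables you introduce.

a^{p+k} b^p

Assume L is regular. Let p be the pumping length given by the pumping lemma.
Let w = a^p b^p ∈ L; note |w| = 2p ≥ p.
By the pumping lemma, w = xyz with |xy| ≤ p and |y| ≥ 1.
Because |xy| ≤ p and w begins with p copies of a, we have y = a^k with 1 ≤ k ≤ p.
Pump with i = 2: xy^2z = a^{p+k} b^p. For this to lie in L we would need p = p+k, which forces k = 0. But k ≥ 1, so xy^2z ∉ L.
This contradicts the pumping lemma, so L is not regular.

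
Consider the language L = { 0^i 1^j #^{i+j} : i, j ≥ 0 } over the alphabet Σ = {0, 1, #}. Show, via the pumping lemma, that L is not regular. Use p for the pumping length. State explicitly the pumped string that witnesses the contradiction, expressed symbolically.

Suppose for contradiction that L is regular, and let p be the pumping length.
Take w = 0^p 1^p #^{2p} ∈ L (with i=j=p, i+j=2p), |w| = 4p ≥ p.
The pumping lemma gives a decomposition w = xyz where |xy| ≤ p and |y| > 0.
Because |xy| ≤ p and w begins with p copies of 0, we have y = 0^k with 1 ≤ k ≤ p.
Consider xy^2z = 0^{p+k} 1^p #^{2p}. Now the 0- and 1-counts sum to 2p+k, but the #-count is 2p ≠ 2p+k. So xy^2z ∉ L.
Contradiction. Therefore L is not regular.

0^{p+k} 1^p #^{2p}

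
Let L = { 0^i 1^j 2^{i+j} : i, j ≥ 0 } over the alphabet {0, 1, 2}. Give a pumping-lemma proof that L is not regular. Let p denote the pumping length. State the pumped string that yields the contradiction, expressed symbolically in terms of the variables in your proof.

Assume L is regular; let p be its pumping constant.
Take w = 0^p 1^p 2^{2p} ∈ L (with i=j=p, i+j=2p), |w| = 4p ≥ p.
By the pumping lemma, w = xyz with |xy| ≤ p and |y| > 0.
The first p characters of w are 0's, so xy (and hence y) consists only of 0's. Write y = 0^k, 1 ≤ k ≤ p.
Consider xy^2z = 0^{p+k} 1^p 2^{2p}. Now the 0- and 1-counts sum to 2p+k, but the 2-count is 2p ≠ 2p+k. So xy^2z ∉ L.
Contradiction. Therefore L is not regular.

0^{p+k} 1^p 2^{2p}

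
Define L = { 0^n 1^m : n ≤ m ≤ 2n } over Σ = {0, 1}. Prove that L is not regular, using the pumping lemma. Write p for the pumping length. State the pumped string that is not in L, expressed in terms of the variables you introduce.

0^{p+k} 1^p

Toward a contradiction, assume L is regular with pumping length p.
Take w = 0^p 1^p ∈ L (since p ≤ p ≤ 2p), with |w| = 2p ≥ p.
Write w = xyz as guaranteed by the lemma, with |xy| ≤ p and y is nonempty.
The first p characters of w are 0's, so xy (and hence y) consists only of 0's. Write y = 0^k, 1 ≤ k ≤ p.
Pump with i = 2: xy^2z = 0^{p+k} 1^p. Now n = p+k > p = m, so the condition n ≤ m fails. Thus xy^2z ∉ L.
This contradicts the pumping lemma, so L is not regular.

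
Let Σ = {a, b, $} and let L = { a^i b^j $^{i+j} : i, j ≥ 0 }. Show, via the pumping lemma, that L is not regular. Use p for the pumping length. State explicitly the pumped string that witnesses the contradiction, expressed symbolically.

Assume L is regular; let p be its pumping constant.
Take w = a^p b^p $^{2p} ∈ L (with i=j=p, i+j=2p), |w| = 4p ≥ p.
Write w = xyz as guaranteed by the lemma, with |xy| ≤ p and y is nonempty.
The first p characters of w are a's, so xy (and hence y) consists only of a's. Write y = a^k, 1 ≤ k ≤ p.
Consider xy^2z = a^{p+k} b^p $^{2p}. Now the a- and b-counts sum to 2p+k, but the $-count is 2p ≠ 2p+k. So xy^2z ∉ L.
Contradiction. Therefore L is not regular.

a^{p+k} b^p $^{2p}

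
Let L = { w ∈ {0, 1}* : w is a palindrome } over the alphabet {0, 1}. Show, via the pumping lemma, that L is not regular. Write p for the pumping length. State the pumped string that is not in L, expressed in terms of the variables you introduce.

Toward a contradiction, assume L is regular with pumping length p.
Take w = 0^p 1 0^p, a palindrome of length 2p+1 ≥ p.
By the pumping lemma, w = xyz with |xy| ≤ p and |y| > 0.
Because |xy| ≤ p and w begins with p copies of 0, we have y = 0^k with 1 ≤ k ≤ p.
Pump with i = 2: xy^2z = 0^{p+k} 1 0^p. Its reverse is 0^p 1 0^{p+k}, which differs from xy^2z since k ≥ 1. So xy^2z is not a palindrome and xy^2z ∉ L.
This is a contradiction; hence L is not regular.

0^{p+k} 1 0^p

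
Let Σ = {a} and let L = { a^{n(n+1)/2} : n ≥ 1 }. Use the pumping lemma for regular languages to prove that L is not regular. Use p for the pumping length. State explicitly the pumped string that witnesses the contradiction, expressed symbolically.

a^{p(p+1)/2+k}

Suppose for contradiction that L is regular, and let p be the pumping length.
Take w = a^{p(p+1)/2} ∈ L with |w| = p(p+1)/2 ≥ p.
The pumping lemma gives a decomposition w = xyz where |xy| ≤ p and |y| > 0.
Then y = a^k for some k with 1 ≤ k ≤ p.
Pump with i = 2: xy^2z = a^{p(p+1)/2+k}. Since 1 ≤ k ≤ p, p(p+1)/2 < p(p+1)/2+k ≤ p(p+1)/2+p < (p+1)(p+2)/2, so p(p+1)/2+k is strictly between consecutive triangular numbers. So xy^2z ∉ L.
This contradicts the pumping lemma, so L is not regular.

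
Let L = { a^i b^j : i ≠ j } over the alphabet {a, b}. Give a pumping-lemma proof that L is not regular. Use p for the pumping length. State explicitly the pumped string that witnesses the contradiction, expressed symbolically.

a^{p+p!} b^{p+p!}

Suppose for contradiction that L is regular, and let p be the pumping length.
Choose w = a^p b^{p+p!}. Since p ≠ p+p!, w ∈ L; and |w| ≥ p.
The pumping lemma gives a decomposition w = xyz where |xy| ≤ p and |y| ≥ 1.
Since the first p symbols of w are all a's and |xy| ≤ p, y lies entirely in the leading a-block: y = a^k for some k with 1 ≤ k ≤ p.
Since 1 ≤ k ≤ p, k divides p!; set t = 1 + p!/k. Then xy^t z has p + (p!/k)·k = p + p! copies of a. Now the a-count equals the b-count, so i ≠ j fails. So xy^t z = a^{p+p!} b^{p+p!} ∉ L.
This is a contradiction; hence L is not regular.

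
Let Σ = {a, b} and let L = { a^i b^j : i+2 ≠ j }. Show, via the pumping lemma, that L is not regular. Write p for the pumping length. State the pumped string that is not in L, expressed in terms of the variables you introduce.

a^{p+p!} b^{p+p!+2}

Assume L is regular. Let p be the pumping length given by the pumping lemma.
Choose w = a^p b^{p+p!+2}. Since p ≠ (p+p!+2)-2 = p+p!, w ∈ L; and |w| ≥ p.
By the pumping lemma, w = xyz with |xy| ≤ p and |y| ≥ 1.
Because |xy| ≤ p and w begins with p copies of a, we have y = a^k with 1 ≤ k ≤ p.
Since 1 ≤ k ≤ p, k divides p!; set t = 1 + p!/k. Then xy^t z has p + (p!/k)·k = p + p! copies of a. Now the a-count is p+p! and (b-count)-2 = (p+p!+2)-2 = p+p!, so i+2 ≠ j fails. So xy^t z = a^{p+p!} b^{p+p!+2} ∉ L.
This is a contradiction; hence L is not regular.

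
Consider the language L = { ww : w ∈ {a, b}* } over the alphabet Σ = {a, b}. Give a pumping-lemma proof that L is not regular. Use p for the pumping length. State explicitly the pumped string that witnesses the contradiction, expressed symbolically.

a^{p+k} b^p a^p b^p

Assume L is regular. Let p be the pumping length given by the pumping lemma.
Take w = a^p b^p a^p b^p = uu where u = a^pb^p; then w ∈ L and |w| = 4p ≥ p.
The pumping lemma gives a decomposition w = xyz where |xy| ≤ p and y is nonempty.
The first p characters of w are a's, so xy (and hence y) consists only of a's. Write y = a^k, 1 ≤ k ≤ p.
Pump with i = 2: xy^2z = a^{p+k} b^p a^p b^p, of length 4p+k. Suppose this equals vv. The string starts with a and ends with b, so v does too; thus the boundary between the two copies of v is a b→a transition. There is exactly one such transition, at position 2p+k, so |v| = 2p+k and |vv| = 4p+2k ≠ 4p+k since k ≥ 1. So xy^2z ∉ L.
Contradiction. Therefore L is not regular.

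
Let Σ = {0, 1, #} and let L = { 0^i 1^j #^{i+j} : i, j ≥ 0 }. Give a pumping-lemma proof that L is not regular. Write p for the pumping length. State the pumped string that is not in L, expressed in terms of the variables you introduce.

Assume L is regular; let p be its pumping constant.
Take w = 0^p 1^p #^{2p} ∈ L (with i=j=p, i+j=2p), |w| = 4p ≥ p.
By the pumping lemma, w = xyz with |xy| ≤ p and |y| ≥ 1.
Since the first p symbols of w are all 0's and |xy| ≤ p, y lies entirely in the leading 0-block: y = 0^k for some k with 1 ≤ k ≤ p.
Consider xy^2z = 0^{p+k} 1^p #^{2p}. Now the 0- and 1-counts sum to 2p+k, but the #-count is 2p ≠ 2p+k. So xy^2z ∉ L.
This is a contradiction; hence L is not regular.

0^{p+k} 1^p #^{2p}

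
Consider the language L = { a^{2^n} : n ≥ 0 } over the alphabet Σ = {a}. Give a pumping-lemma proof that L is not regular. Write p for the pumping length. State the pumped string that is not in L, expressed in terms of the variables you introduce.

a^{2^p+k}

Suppose for contradiction that L is regular, and let p be the pumping length.
Take w = a^{2^p} ∈ L with |w| = 2^p ≥ p.
Write w = xyz as guaranteed by the lemma, with |xy| ≤ p and |y| > 0.
Then y = a^k for some k with 1 ≤ k ≤ p.
Pump with i = 2: xy^2z = a^{2^p+k}. Since 1 ≤ k ≤ p < 2^p, we have 2^p < 2^p+k < 2^{p+1}, so 2^p+k is not a power of 2. So xy^2z ∉ L.
This is a contradiction; hence L is not regular.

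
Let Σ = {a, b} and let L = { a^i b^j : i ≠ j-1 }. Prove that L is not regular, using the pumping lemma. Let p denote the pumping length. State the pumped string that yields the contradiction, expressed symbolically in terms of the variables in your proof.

a^{p+p!} b^{p+p!+1}

Toward a contradiction, assume L is regular with pumping length p.
Choose w = a^p b^{p+p!+1}. Since p ≠ (p+p!+1)-1 = p+p!, w ∈ L; and |w| ≥ p.
By the pumping lemma, w = xyz with |xy| ≤ p and y is nonempty.
The first p characters of w are a's, so xy (and hence y) consists only of a's. Write y = a^k, 1 ≤ k ≤ p.
Since 1 ≤ k ≤ p, k divides p!; set t = 1 + p!/k. Then xy^t z has p + (p!/k)·k = p + p! copies of a. Now the a-count is p+p! and (b-count)-1 = (p+p!+1)-1 = p+p!, so i ≠ j-1 fails. So xy^t z = a^{p+p!} b^{p+p!+1} ∉ L.
Contradiction. Therefore L is not regular.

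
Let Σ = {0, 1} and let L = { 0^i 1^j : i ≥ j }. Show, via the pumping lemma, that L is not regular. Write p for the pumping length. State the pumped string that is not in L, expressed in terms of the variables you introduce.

0^{p-k} 1^p

Suppose for contradiction that L is regular, and let p be the pumping length.
Choose w = 0^p 1^p ∈ L, with |w| = 2p ≥ p.
The pumping lemma gives a decomposition w = xyz where |xy| ≤ p and |y| > 0.
The first p characters of w are 0's, so xy (and hence y) consists only of 0's. Write y = 0^k, 1 ≤ k ≤ p.
Consider xy^0z = xz = 0^{p-k} 1^p. Since k ≥ 1, the 0-count p-k is less than p, so i ≥ j fails; thus xz ∉ L.
Contradiction. Therefore L is not regular.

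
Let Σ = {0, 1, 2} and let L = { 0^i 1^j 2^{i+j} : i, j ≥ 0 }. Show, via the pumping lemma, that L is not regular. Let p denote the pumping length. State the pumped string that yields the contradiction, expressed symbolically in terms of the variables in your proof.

0^{p+k} 1^p 2^{2p}

Assume L is regular. Let p be the pumping length given by the pumping lemma.
Take w = 0^p 1^p 2^{2p} ∈ L (with i=j=p, i+j=2p), |w| = 4p ≥ p.
By the pumping lemma, w = xyz with |xy| ≤ p and |y| > 0.
Because |xy| ≤ p and w begins with p copies of 0, we have y = 0^k with 1 ≤ k ≤ p.
Consider xy^2z = 0^{p+k} 1^p 2^{2p}. Now the 0- and 1-counts sum to 2p+k, but the 2-count is 2p ≠ 2p+k. So xy^2z ∉ L.
This is a contradiction; hence L is not regular.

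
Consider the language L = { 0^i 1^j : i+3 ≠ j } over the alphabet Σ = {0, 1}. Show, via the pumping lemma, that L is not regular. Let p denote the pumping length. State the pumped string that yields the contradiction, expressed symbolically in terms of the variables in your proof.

Assume L is regular; let p be its pumping constant.
Choose w = 0^p 1^{p+p!+3}. Since p ≠ (p+p!+3)-3 = p+p!, w ∈ L; and |w| ≥ p.
By the pumping lemma, w = xyz with |xy| ≤ p and |y| ≥ 1.
Since the first p symbols of w are all 0's and |xy| ≤ p, y lies entirely in the leading 0-block: y = 0^k for some k with 1 ≤ k ≤ p.
Since 1 ≤ k ≤ p, k divides p!; set t = 1 + p!/k. Then xy^t z has p + (p!/k)·k = p + p! copies of 0. Now the 0-count is p+p! and (1-count)-3 = (p+p!+3)-3 = p+p!, so i+3 ≠ j fails. So xy^t z = 0^{p+p!} 1^{p+p!+3} ∉ L.
Contradiction. Therefore L is not regular.

0^{p+p!} 1^{p+p!+3}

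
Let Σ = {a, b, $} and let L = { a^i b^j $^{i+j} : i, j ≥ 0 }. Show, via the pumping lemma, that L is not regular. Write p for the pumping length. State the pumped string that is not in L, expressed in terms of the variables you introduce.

Suppose for contradiction that L is regular, and let p be the pumping length.
Take w = a^p b^p $^{2p} ∈ L (with i=j=p, i+j=2p), |w| = 4p ≥ p.
Write w = xyz as guaranteed by the lemma, with |xy| ≤ p and |y| ≥ 1.
Since the first p symbols of w are all a's and |xy| ≤ p, y lies entirely in the leading a-block: y = a^k for some k with 1 ≤ k ≤ p.
Consider xy^2z = a^{p+k} b^p $^{2p}. Now the a- and b-counts sum to 2p+k, but the $-count is 2p ≠ 2p+k. So xy^2z ∉ L.
This is a contradiction; hence L is not regular.

a^{p+k} b^p $^{2p}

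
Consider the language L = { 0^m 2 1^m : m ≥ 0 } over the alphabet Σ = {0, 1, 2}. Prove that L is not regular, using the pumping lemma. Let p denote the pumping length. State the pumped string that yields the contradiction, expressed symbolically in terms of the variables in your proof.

0^{p+k} 2 1^p

Assume L is regular; let p be its pumping constant.
Take w = 0^p 2 1^p ∈ L with |w| = 2p+1 ≥ p.
Write w = xyz as guaranteed by the lemma, with |xy| ≤ p and y is nonempty.
Since the first p symbols of w are all 0's and |xy| ≤ p, y lies entirely in the leading 0-block: y = 0^k for some k with 1 ≤ k ≤ p.
Pump with i = 2: xy^2z = 0^{p+k} 2 1^p, which would require p+k = p. But k ≥ 1, so xy^2z ∉ L.
Contradiction. Therefore L is not regular.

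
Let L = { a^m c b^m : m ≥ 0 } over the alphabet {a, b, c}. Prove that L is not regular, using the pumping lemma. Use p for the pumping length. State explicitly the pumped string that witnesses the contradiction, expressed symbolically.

a^{p+k} c b^p

Toward a contradiction, assume L is regular with pumping length p.
Take w = a^p c b^p ∈ L with |w| = 2p+1 ≥ p.
The pumping lemma gives a decomposition w = xyz where |xy| ≤ p and |y| ≥ 1.
Since the first p symbols of w are all a's and |xy| ≤ p, y lies entirely in the leading a-block: y = a^k for some k with 1 ≤ k ≤ p.
Pump with i = 2: xy^2z = a^{p+k} c b^p, which would require p+k = p. But k ≥ 1, so xy^2z ∉ L.
Contradiction. Therefore L is not regular.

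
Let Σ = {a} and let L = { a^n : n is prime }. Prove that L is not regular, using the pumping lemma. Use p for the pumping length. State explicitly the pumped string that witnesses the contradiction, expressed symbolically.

a^{q(1+k)}

Assume L is regular. Let p be the pumping length given by the pumping lemma.
Let q be a prime with q ≥ p+2 (infinitely many primes exist), and take w = a^q ∈ L with |w| = q ≥ p.
Write w = xyz as guaranteed by the lemma, with |xy| ≤ p and |y| ≥ 1.
Then y = a^k for some k with 1 ≤ k ≤ p.
Since 1 ≤ k ≤ p, |xz| = q-k. Pump with i = q+1: |xy^{q+1}z| = (q-k)+(q+1)k = q+qk = q(1+k), which is composite (both factors ≥ 2). So xy^{q+1}z = a^{q(1+k)} ∉ L.
Contradiction. Therefore L is not regular.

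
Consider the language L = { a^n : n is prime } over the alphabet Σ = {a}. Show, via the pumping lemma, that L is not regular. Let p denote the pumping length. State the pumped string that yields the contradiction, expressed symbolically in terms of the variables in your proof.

Toward a contradiction, assume L is regular with pumping length p.
Let q be a prime with q ≥ p+2 (infinitely many primes exist), and take w = a^q ∈ L with |w| = q ≥ p.
By the pumping lemma, w = xyz with |xy| ≤ p and y is nonempty.
Then y = a^k for some k with 1 ≤ k ≤ p.
Since 1 ≤ k ≤ p, |xz| = q-k. Pump with i = q+1: |xy^{q+1}z| = (q-k)+(q+1)k = q+qk = q(1+k), which is composite (both factors ≥ 2). So xy^{q+1}z = a^{q(1+k)} ∉ L.
Contradiction. Therefore L is not regular.

a^{q(1+k)}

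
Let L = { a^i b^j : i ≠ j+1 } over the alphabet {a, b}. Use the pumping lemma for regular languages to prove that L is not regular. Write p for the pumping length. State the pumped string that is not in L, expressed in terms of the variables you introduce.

a^{p+p!} b^{p+p!-1}

Assume L is regular. Let p be the pumping length given by the pumping lemma.
Choose w = a^p b^{p+p!-1}. Since p ≠ (p+p!-1)+1 = p+p!, w ∈ L; and |w| ≥ p.
The pumping lemma gives a decomposition w = xyz where |xy| ≤ p and y is nonempty.
The first p characters of w are a's, so xy (and hence y) consists only of a's. Write y = a^k, 1 ≤ k ≤ p.
Since 1 ≤ k ≤ p, k divides p!; set t = 1 + p!/k. Then xy^t z has p + (p!/k)·k = p + p! copies of a. Now the a-count is p+p! and (b-count)+1 = (p+p!-1)+1 = p+p!, so i ≠ j+1 fails. So xy^t z = a^{p+p!} b^{p+p!-1} ∉ L.
This is a contradiction; hence L is not regular.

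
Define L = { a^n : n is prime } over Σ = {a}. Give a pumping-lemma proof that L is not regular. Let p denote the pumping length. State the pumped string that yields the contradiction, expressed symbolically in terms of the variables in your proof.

a^{q(1+k)}

Suppose for contradiction that L is regular, and let p be the pumping length.
Let q be a prime with q ≥ p+2 (infinitely many primes exist), and take w = a^q ∈ L with |w| = q ≥ p.
The pumping lemma gives a decomposition w = xyz where |xy| ≤ p and |y| > 0.
Then y = a^k for some k with 1 ≤ k ≤ p.
Since 1 ≤ k ≤ p, |xz| = q-k. Pump with i = q+1: |xy^{q+1}z| = (q-k)+(q+1)k = q+qk = q(1+k), which is composite (both factors ≥ 2). So xy^{q+1}z = a^{q(1+k)} ∉ L.
This is a contradiction; hence L is not regular.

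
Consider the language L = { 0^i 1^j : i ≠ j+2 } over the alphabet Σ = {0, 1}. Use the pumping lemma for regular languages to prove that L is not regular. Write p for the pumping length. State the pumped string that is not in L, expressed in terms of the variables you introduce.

0^{p+p!} 1^{p+p!-2}

Suppose for contradiction that L is regular, and let p be the pumping length.
Choose w = 0^p 1^{p+p!-2}. Since p ≠ (p+p!-2)+2 = p+p!, w ∈ L; and |w| ≥ p.
By the pumping lemma, w = xyz with |xy| ≤ p and |y| > 0.
Because |xy| ≤ p and w begins with p copies of 0, we have y = 0^k with 1 ≤ k ≤ p.
Since 1 ≤ k ≤ p, k divides p!; set t = 1 + p!/k. Then xy^t z has p + (p!/k)·k = p + p! copies of 0. Now the 0-count is p+p! and (1-count)+2 = (p+p!-2)+2 = p+p!, so i ≠ j+2 fails. So xy^t z = 0^{p+p!} 1^{p+p!-2} ∉ L.
This is a contradiction; hence L is not regular.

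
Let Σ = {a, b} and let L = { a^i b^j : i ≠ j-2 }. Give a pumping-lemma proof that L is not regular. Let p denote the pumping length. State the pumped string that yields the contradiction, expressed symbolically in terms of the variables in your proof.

Assume L is regular. Let p be the pumping length given by the pumping lemma.
Choose w = a^p b^{p+p!+2}. Since p ≠ (p+p!+2)-2 = p+p!, w ∈ L; and |w| ≥ p.
The pumping lemma gives a decomposition w = xyz where |xy| ≤ p and |y| > 0.
Since the first p symbols of w are all a's and |xy| ≤ p, y lies entirely in the leading a-block: y = a^k for some k with 1 ≤ k ≤ p.
Since 1 ≤ k ≤ p, k divides p!; set t = 1 + p!/k. Then xy^t z has p + (p!/k)·k = p + p! copies of a. Now the a-count is p+p! and (b-count)-2 = (p+p!+2)-2 = p+p!, so i ≠ j-2 fails. So xy^t z = a^{p+p!} b^{p+p!+2} ∉ L.
This contradicts the pumping lemma, so L is not regular.

a^{p+p!} b^{p+p!+2}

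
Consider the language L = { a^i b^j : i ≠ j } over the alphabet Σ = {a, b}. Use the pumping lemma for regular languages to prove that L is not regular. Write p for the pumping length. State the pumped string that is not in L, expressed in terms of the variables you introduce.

a^{p+p!} b^{p+p!}

Suppose for contradiction that L is regular, and let p be the pumping length.
Choose w = a^p b^{p+p!}. Since p ≠ p+p!, w ∈ L; and |w| ≥ p.
Write w = xyz as guaranteed by the lemma, with |xy| ≤ p and |y| ≥ 1.
The first p characters of w are a's, so xy (and hence y) consists only of a's. Write y = a^k, 1 ≤ k ≤ p.
Since 1 ≤ k ≤ p, k divides p!; set t = 1 + p!/k. Then xy^t z has p + (p!/k)·k = p + p! copies of a. Now the a-count equals the b-count, so i ≠ j fails. So xy^t z = a^{p+p!} b^{p+p!} ∉ L.
This is a contradiction; hence L is not regular.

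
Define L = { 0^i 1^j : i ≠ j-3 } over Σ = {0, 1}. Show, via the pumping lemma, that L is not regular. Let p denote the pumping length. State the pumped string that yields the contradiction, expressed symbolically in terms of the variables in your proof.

Assume L is regular. Let p be the pumping length given by the pumping lemma.
Choose w = 0^p 1^{p+p!+3}. Since p ≠ (p+p!+3)-3 = p+p!, w ∈ L; and |w| ≥ p.
By the pumping lemma, w = xyz with |xy| ≤ p and y is nonempty.
Because |xy| ≤ p and w begins with p copies of 0, we have y = 0^k with 1 ≤ k ≤ p.
Since 1 ≤ k ≤ p, k divides p!; set t = 1 + p!/k. Then xy^t z has p + (p!/k)·k = p + p! copies of 0. Now the 0-count is p+p! and (1-count)-3 = (p+p!+3)-3 = p+p!, so i ≠ j-3 fails. So xy^t z = 0^{p+p!} 1^{p+p!+3} ∉ L.
This is a contradiction; hence L is not regular.

0^{p+p!} 1^{p+p!+3}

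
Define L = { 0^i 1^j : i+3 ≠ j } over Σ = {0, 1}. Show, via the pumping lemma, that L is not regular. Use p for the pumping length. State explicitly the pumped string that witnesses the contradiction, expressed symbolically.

Assume L is regular. Let p be the pumping length given by the pumping lemma.
Choose w = 0^p 1^{p+p!+3}. Since p ≠ (p+p!+3)-3 = p+p!, w ∈ L; and |w| ≥ p.
By the pumping lemma, w = xyz with |xy| ≤ p and |y| ≥ 1.
The first p characters of w are 0's, so xy (and hence y) consists only of 0's. Write y = 0^k, 1 ≤ k ≤ p.
Since 1 ≤ k ≤ p, k divides p!; set t = 1 + p!/k. Then xy^t z has p + (p!/k)·k = p + p! copies of 0. Now the 0-count is p+p! and (1-count)-3 = (p+p!+3)-3 = p+p!, so i+3 ≠ j fails. So xy^t z = 0^{p+p!} 1^{p+p!+3} ∉ L.
Contradiction. Therefore L is not regular.

0^{p+p!} 1^{p+p!+3}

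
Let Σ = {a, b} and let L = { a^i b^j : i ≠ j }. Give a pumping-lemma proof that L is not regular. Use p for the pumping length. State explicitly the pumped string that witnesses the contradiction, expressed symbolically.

a^{p+p!} b^{p+p!}

Suppose for contradiction that L is regular, and let p be the pumping length.
Choose w = a^p b^{p+p!}. Since p ≠ p+p!, w ∈ L; and |w| ≥ p.
The pumping lemma gives a decomposition w = xyz where |xy| ≤ p and |y| ≥ 1.
Since the first p symbols of w are all a's and |xy| ≤ p, y lies entirely in the leading a-block: y = a^k for some k with 1 ≤ k ≤ p.
Since 1 ≤ k ≤ p, k divides p!; set t = 1 + p!/k. Then xy^t z has p + (p!/k)·k = p + p! copies of a. Now the a-count equals the b-count, so i ≠ j fails. So xy^t z = a^{p+p!} b^{p+p!} ∉ L.
Contradiction. Therefore L is not regular.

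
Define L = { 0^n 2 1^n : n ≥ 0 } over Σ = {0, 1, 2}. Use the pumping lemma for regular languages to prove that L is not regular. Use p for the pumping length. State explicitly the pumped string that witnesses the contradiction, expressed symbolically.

Assume L is regular; let p be its pumping constant.
Take w = 0^p 2 1^p ∈ L with |w| = 2p+1 ≥ p.
By the pumping lemma, w = xyz with |xy| ≤ p and y is nonempty.
Because |xy| ≤ p and w begins with p copies of 0, we have y = 0^k with 1 ≤ k ≤ p.
Pump with i = 2: xy^2z = 0^{p+k} 2 1^p, which would require p+k = p. But k ≥ 1, so xy^2z ∉ L.
Contradiction. Therefore L is not regular.

0^{p+k} 2 1^p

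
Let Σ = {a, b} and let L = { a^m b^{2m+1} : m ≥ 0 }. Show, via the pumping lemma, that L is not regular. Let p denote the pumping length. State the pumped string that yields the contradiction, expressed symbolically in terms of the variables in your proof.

Assume L is regular. Let p be the pumping length given by the pumping lemma.
Take w = a^p b^{2p+1}. Then w ∈ L and |w| = 3p+1 ≥ p.
Write w = xyz as guaranteed by the lemma, with |xy| ≤ p and |y| > 0.
The first p characters of w are a's, so xy (and hence y) consists only of a's. Write y = a^k, 1 ≤ k ≤ p.
Pump with i = 2: xy^2z = a^{p+k} b^{2p+1}. For this to lie in L we would need 2p+1 = 2(p+k)+1, which forces k = 0. But k ≥ 1, so xy^2z ∉ L.
This contradicts the pumping lemma, so L is not regular.

a^{p+k} b^{2p+1}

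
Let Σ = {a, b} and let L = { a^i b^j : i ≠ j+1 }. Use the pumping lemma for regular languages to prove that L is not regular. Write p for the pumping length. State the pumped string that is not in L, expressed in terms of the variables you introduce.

Assume L is regular. Let p be the pumping length given by the pumping lemma.
Choose w = a^p b^{p+p!-1}. Since p ≠ (p+p!-1)+1 = p+p!, w ∈ L; and |w| ≥ p.
By the pumping lemma, w = xyz with |xy| ≤ p and |y| > 0.
Because |xy| ≤ p and w begins with p copies of a, we have y = a^k with 1 ≤ k ≤ p.
Since 1 ≤ k ≤ p, k divides p!; set t = 1 + p!/k. Then xy^t z has p + (p!/k)·k = p + p! copies of a. Now the a-count is p+p! and (b-count)+1 = (p+p!-1)+1 = p+p!, so i ≠ j+1 fails. So xy^t z = a^{p+p!} b^{p+p!-1} ∉ L.
Contradiction. Therefore L is not regular.

a^{p+p!} b^{p+p!-1}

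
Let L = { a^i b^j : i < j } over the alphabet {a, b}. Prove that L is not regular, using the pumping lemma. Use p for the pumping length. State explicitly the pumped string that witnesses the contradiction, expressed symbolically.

a^{p+k} b^{p+1}

Assume L is regular; let p be its pumping constant.
Choose w = a^p b^{p+1} ∈ L, with |w| = 2p+1 ≥ p.
Write w = xyz as guaranteed by the lemma, with |xy| ≤ p and |y| ≥ 1.
Since the first p symbols of w are all a's and |xy| ≤ p, y lies entirely in the leading a-block: y = a^k for some k with 1 ≤ k ≤ p.
Consider xy^2z = a^{p+k} b^{p+1}. Since k ≥ 1, the a-count p+k is at least p+1, so i < j fails; thus xy^2z ∉ L.
Contradiction. Therefore L is not regular.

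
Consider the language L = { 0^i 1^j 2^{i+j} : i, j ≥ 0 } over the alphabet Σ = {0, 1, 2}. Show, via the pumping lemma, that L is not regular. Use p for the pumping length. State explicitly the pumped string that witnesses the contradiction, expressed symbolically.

Suppose for contradiction that L is regular, and let p be the pumping length.
Take w = 0^p 1^p 2^{2p} ∈ L (with i=j=p, i+j=2p), |w| = 4p ≥ p.
Write w = xyz as guaranteed by the lemma, with |xy| ≤ p and |y| > 0.
Since the first p symbols of w are all 0's and |xy| ≤ p, y lies entirely in the leading 0-block: y = 0^k for some k with 1 ≤ k ≤ p.
Consider xy^2z = 0^{p+k} 1^p 2^{2p}. Now the 0- and 1-counts sum to 2p+k, but the 2-count is 2p ≠ 2p+k. So xy^2z ∉ L.
Contradiction. Therefore L is not regular.

0^{p+k} 1^p 2^{2p}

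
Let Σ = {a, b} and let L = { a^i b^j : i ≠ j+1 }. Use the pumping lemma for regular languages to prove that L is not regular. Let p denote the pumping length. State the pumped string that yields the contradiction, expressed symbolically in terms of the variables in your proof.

Toward a contradiction, assume L is regular with pumping length p.
Choose w = a^p b^{p+p!-1}. Since p ≠ (p+p!-1)+1 = p+p!, w ∈ L; and |w| ≥ p.
By the pumping lemma, w = xyz with |xy| ≤ p and y is nonempty.
The first p characters of w are a's, so xy (and hence y) consists only of a's. Write y = a^k, 1 ≤ k ≤ p.
Since 1 ≤ k ≤ p, k divides p!; set t = 1 + p!/k. Then xy^t z has p + (p!/k)·k = p + p! copies of a. Now the a-count is p+p! and (b-count)+1 = (p+p!-1)+1 = p+p!, so i ≠ j+1 fails. So xy^t z = a^{p+p!} b^{p+p!-1} ∉ L.
This contradicts the pumping lemma, so L is not regular.

a^{p+p!} b^{p+p!-1}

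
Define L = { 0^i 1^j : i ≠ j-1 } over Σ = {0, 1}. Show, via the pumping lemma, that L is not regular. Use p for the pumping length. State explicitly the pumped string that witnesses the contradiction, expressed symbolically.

0^{p+p!} 1^{p+p!+1}

Suppose for contradiction that L is regular, and let p be the pumping length.
Choose w = 0^p 1^{p+p!+1}. Since p ≠ (p+p!+1)-1 = p+p!, w ∈ L; and |w| ≥ p.
Write w = xyz as guaranteed by the lemma, with |xy| ≤ p and |y| ≥ 1.
Since the first p symbols of w are all 0's and |xy| ≤ p, y lies entirely in the leading 0-block: y = 0^k for some k with 1 ≤ k ≤ p.
Since 1 ≤ k ≤ p, k divides p!; set t = 1 + p!/k. Then xy^t z has p + (p!/k)·k = p + p! copies of 0. Now the 0-count is p+p! and (1-count)-1 = (p+p!+1)-1 = p+p!, so i ≠ j-1 fails. So xy^t z = 0^{p+p!} 1^{p+p!+1} ∉ L.
This contradicts the pumping lemma, so L is not regular.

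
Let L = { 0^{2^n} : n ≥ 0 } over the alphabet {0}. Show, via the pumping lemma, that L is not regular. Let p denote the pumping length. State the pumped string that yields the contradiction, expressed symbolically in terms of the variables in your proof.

Assume L is regular. Let p be the pumping length given by the pumping lemma.
Take w = 0^{2^p} ∈ L with |w| = 2^p ≥ p.
By the pumping lemma, w = xyz with |xy| ≤ p and y is nonempty.
Then y = 0^k for some k with 1 ≤ k ≤ p.
Pump with i = 2: xy^2z = 0^{2^p+k}. Since 1 ≤ k ≤ p < 2^p, we have 2^p < 2^p+k < 2^{p+1}, so 2^p+k is not a power of 2. So xy^2z ∉ L.
This contradicts the pumping lemma, so L is not regular.

0^{2^p+k}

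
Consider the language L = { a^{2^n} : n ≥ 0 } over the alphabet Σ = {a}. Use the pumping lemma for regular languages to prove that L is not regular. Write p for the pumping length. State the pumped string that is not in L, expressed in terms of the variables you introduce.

Assume L is regular; let p be its pumping constant.
Take w = a^{2^p} ∈ L with |w| = 2^p ≥ p.
Write w = xyz as guaranteed by the lemma, with |xy| ≤ p and |y| > 0.
Then y = a^k for some k with 1 ≤ k ≤ p.
Pump with i = 2: xy^2z = a^{2^p+k}. Since 1 ≤ k ≤ p < 2^p, we have 2^p < 2^p+k < 2^{p+1}, so 2^p+k is not a power of 2. So xy^2z ∉ L.
This is a contradiction; hence L is not regular.

a^{2^p+k}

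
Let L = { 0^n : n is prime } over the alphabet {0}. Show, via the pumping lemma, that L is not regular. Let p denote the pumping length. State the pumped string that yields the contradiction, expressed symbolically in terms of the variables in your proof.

0^{q(1+k)}

Suppose for contradiction that L is regular, and let p be the pumping length.
Let q be a prime with q ≥ p+2 (infinitely many primes exist), and take w = 0^q ∈ L with |w| = q ≥ p.
By the pumping lemma, w = xyz with |xy| ≤ p and |y| ≥ 1.
Then y = 0^k for some k with 1 ≤ k ≤ p.
Since 1 ≤ k ≤ p, |xz| = q-k. Pump with i = q+1: |xy^{q+1}z| = (q-k)+(q+1)k = q+qk = q(1+k), which is composite (both factors ≥ 2). So xy^{q+1}z = 0^{q(1+k)} ∉ L.
This contradicts the pumping lemma, so L is not regular.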